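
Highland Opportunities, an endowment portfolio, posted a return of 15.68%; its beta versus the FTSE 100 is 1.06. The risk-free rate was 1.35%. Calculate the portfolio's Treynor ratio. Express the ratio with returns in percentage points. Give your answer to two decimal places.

Treynor = (Rp − Rf) / β = (15.68% − 1.35%) / 1.06 = 14.33 / 1.06 = 13.5189

13.52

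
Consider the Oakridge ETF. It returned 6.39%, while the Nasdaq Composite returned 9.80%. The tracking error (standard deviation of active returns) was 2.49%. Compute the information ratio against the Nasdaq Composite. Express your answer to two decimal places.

IR = (Rp − Rb) / TE = (6.39% − 9.80%) / 2.49% = -3.41% / 2.49% = -1.3695

-1.37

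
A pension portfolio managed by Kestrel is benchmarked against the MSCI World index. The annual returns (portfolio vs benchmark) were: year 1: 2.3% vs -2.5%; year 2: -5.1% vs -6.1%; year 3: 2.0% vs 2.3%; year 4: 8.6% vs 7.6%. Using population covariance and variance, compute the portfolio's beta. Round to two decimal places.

r̄p = 1.9500%,  r̄m = 0.3250%
Cov = Σ(rp − r̄p)(rm − r̄m) / 4 = 23.1963
Var(rm) = Σ(rm − r̄m)² / 4 = 26.5219
β = Cov / Var = 23.1963 / 26.5219 = 0.8746

0.87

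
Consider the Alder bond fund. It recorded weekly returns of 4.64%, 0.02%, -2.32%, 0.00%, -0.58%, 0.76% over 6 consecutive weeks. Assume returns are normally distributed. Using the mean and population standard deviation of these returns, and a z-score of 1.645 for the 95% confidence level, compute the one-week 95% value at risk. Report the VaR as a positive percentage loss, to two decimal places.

r̄ = (4.64 + 0.02 − 2.32 + 0 − 0.58 + 0.76) / 6 = 0.4200%
Σ(r − r̄)² = 26.7680; population σ = √(26.7680/6) = 2.1122%
VaR = −(r̄ − z·σ) = −(0.4200 − 1.645 × 2.1122) = −(-3.0546) = 3.0546%

3.05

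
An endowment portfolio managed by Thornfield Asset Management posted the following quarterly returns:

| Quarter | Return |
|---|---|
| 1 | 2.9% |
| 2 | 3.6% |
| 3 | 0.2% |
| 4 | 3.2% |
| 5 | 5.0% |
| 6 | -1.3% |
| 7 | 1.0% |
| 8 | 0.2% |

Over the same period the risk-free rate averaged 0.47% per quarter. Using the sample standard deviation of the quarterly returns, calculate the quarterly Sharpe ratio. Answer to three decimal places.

μ = (2.9 + 3.6 + 0.2 + 3.2 + 5 − 1.3 + 1 + 0.2) / 8 = 14.80 / 8 = 1.8500%
Σ(r − μ)² = (2.9 − 1.8500)² + (3.6 − 1.8500)² + … = 32.0000
σ = √[32.0000 / 7] = 2.1381%
Sharpe = (μ − rf) / σ = (1.8500 − 0.47) / 2.1381 = 1.3800 / 2.1381 = 0.6454

0.645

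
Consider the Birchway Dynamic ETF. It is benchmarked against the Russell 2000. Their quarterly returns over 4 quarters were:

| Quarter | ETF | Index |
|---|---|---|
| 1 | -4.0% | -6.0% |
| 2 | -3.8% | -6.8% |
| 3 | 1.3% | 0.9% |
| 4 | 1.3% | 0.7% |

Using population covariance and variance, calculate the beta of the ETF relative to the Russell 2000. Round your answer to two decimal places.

r̄p = -1.3000%,  r̄m = -2.8000%
Cov = Σ(rp − r̄p)(rm − r̄m) / 4 = 9.3400
Var(rm) = Σ(rm − r̄m)² / 4 = 13.0450
β = Cov / Var = 9.3400 / 13.0450 = 0.7160

0.72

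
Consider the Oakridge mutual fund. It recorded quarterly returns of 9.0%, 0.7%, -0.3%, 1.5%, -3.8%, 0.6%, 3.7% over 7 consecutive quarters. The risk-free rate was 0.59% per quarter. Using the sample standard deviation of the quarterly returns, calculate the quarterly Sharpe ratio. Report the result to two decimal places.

0.26

r̄ = (9 + 0.7 − 0.3 + 1.5 − 3.8 + 0.6 + 3.7) / 7 = 11.40 / 7 = 1.6286%
Sample std dev = √[93.7543 / 6] = 3.9529%
Sharpe = (r̄ − rf) / σ = (1.6286 − 0.59) / 3.9529 = 1.0386 / 3.9529 = 0.2627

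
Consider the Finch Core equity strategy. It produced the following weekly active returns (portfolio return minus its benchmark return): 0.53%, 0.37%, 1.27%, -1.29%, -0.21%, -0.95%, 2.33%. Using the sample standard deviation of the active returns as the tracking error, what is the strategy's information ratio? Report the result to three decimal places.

0.233

Mean return r̄ = 2.050 / 7 = 0.2929%
Sample σ = √[Σ(r − r̄)² / 6] = √[9.4699 / 6] = √1.5783 = 1.2563%
IR = r̄ / tracking error = 0.2929 / 1.2563 = 0.2331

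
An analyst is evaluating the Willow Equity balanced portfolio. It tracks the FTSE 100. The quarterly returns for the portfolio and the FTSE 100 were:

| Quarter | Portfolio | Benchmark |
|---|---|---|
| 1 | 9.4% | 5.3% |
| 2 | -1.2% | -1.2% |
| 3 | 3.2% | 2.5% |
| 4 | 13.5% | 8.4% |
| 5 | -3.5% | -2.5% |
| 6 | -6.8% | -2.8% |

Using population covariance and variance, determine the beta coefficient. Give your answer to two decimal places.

r̄p = 2.4333%,  r̄m = 1.6167%
Cov = Σ(rp − r̄p)(rm − r̄m) / 6 = 29.4744
Var(rm) = Σ(rm − r̄m)² / 6 = 17.4581
β = Cov / Var = 29.4744 / 17.4581 = 1.6883

1.69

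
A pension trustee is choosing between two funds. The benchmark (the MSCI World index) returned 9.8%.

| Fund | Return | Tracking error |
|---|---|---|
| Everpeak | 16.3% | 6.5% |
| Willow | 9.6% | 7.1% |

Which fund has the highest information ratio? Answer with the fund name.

Everpeak

Everpeak: IR = (16.3% − 9.8%) / 6.5% = 1.000
Willow: IR = (9.6% − 9.8%) / 7.1% = -0.028
Highest: Everpeak (1.000).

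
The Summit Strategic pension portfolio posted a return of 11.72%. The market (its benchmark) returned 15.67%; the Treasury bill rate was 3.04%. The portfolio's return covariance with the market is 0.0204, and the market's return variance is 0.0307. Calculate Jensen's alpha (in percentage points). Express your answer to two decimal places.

β = Cov / Var = 0.0204 / 0.0307 = 0.6645
E[R] = Rf + β(Rm − Rf) = 3.04% + 0.6645 × (15.67% − 3.04%) = 11.4326%
α = Rp − E[R] = 11.72% − 11.4326% = 0.2874

0.29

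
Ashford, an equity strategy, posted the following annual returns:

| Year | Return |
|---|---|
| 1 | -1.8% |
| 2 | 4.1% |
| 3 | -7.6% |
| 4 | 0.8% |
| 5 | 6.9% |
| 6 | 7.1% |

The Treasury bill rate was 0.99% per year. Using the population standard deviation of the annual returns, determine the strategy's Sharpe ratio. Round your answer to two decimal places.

0.11

r̄ = (-1.8 + 4.1 − 7.6 + 0.8 + 6.9 + 7.1) / 6 = 9.50 / 6 = 1.5833%
Population std dev = √[161.4283 / 6] = 5.1870%
Sharpe = (r̄ − rf) / σ = (1.5833 − 0.99) / 5.1870 = 0.5933 / 5.1870 = 0.1144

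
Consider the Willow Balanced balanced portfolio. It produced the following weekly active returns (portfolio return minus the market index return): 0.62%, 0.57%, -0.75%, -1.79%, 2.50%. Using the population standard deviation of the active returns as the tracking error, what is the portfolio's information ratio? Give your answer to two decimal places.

0.16

r̄ = (0.62 + 0.57 − 0.75 − 1.79 + 2.5) / 5 = 0.2300%
Population std dev = √[10.4614 / 5] = 1.4465%
IR = r̄ / tracking error = 0.2300 / 1.4465 = 0.1590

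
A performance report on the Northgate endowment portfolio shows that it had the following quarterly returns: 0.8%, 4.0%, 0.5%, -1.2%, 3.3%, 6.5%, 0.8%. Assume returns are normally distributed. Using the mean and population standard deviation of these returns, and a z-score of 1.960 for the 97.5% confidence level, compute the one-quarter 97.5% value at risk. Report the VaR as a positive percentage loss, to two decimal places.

r̄ = (0.8 + 4 + 0.5 − 1.2 + 3.3 + 6.5 + 0.8) / 7 = 14.70 / 7 = 2.1000%
Population std dev = √[41.2400 / 7] = 2.4272%
VaR = −(r̄ − z·σ) = −(2.1000 − 1.960 × 2.4272) = −(-2.6573) = 2.6573%

2.66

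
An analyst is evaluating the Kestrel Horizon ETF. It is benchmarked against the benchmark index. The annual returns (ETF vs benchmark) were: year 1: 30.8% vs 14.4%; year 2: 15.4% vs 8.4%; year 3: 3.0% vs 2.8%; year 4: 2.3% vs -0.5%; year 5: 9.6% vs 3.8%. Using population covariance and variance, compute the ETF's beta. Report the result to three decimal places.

1.975

r̄p = 12.2200%,  r̄m = 5.7800%
Cov = Σ(rp − r̄p)(rm − r̄m) / 5 = 52.6904
Var(rm) = Σ(rm − r̄m)² / 5 = 26.6816
β = Cov / Var = 52.6904 / 26.6816 = 1.9748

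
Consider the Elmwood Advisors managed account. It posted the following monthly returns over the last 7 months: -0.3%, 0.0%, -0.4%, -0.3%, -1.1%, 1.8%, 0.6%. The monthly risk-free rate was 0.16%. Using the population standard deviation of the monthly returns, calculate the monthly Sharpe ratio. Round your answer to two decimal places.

Mean return r̄ = 0.30 / 7 = 0.0429%
Population std dev = √[5.1371 / 7] = 0.8567%
Sharpe = (r̄ − rf) / σ = (0.0429 − 0.16) / 0.8567 = -0.1171 / 0.8567 = -0.1367

-0.14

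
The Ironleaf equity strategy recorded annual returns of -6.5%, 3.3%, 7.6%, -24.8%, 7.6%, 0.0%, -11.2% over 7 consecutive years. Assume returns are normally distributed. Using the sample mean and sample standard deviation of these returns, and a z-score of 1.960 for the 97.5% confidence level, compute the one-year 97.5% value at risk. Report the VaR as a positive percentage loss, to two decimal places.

26.44

Mean return r̄ = -24.00 / 7 = -3.4286%
Σ(r − r̄)² = (-6.5 − (-3.4286))² + (3.3 − (-3.4286))² + (7.6 − (-3.4286))² + … = 826.8543
sample σ = √(826.8543 / 6) = √137.8091 = 11.7392%
VaR = −(r̄ − z·σ) = −(-3.4286 − 1.960 × 11.7392) = −(-26.4374) = 26.4374%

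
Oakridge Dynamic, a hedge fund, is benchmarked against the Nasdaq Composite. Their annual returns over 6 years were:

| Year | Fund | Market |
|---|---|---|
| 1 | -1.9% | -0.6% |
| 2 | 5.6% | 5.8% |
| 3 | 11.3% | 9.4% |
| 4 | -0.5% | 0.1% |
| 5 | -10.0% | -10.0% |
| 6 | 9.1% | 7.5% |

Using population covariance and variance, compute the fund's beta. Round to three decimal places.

1.105

r̄p = 2.2667%,  r̄m = 2.0333%
Cov = Σ(rp − r̄p)(rm − r̄m) / 6 = 46.7311
Var(rm) = Σ(rm − r̄m)² / 6 = 42.3022
β = Cov / Var = 46.7311 / 42.3022 = 1.1047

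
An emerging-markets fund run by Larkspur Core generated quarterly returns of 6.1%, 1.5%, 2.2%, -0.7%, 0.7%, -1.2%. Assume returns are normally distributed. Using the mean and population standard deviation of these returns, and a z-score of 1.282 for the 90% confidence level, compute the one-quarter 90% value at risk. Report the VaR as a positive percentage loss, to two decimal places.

r̄ = (6.1 + 1.5 + 2.2 − 0.7 + 0.7 − 1.2) / 6 = 1.4333%
Population std dev = √[34.3933 / 6] = 2.3942%
VaR = −(r̄ − z·σ) = −(1.4333 − 1.282 × 2.3942) = −(-1.6361) = 1.6361%

1.64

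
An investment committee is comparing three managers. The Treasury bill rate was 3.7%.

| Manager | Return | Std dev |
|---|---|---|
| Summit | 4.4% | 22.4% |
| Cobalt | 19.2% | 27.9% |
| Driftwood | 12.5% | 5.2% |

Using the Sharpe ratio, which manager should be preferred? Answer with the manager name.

Summit: Sharpe ratio = (4.4% − 3.7%) / 22.4% = 0.031
Cobalt: Sharpe ratio = (19.2% − 3.7%) / 27.9% = 0.556
Driftwood: Sharpe ratio = (12.5% − 3.7%) / 5.2% = 1.692
Highest: Driftwood (1.692).

Driftwood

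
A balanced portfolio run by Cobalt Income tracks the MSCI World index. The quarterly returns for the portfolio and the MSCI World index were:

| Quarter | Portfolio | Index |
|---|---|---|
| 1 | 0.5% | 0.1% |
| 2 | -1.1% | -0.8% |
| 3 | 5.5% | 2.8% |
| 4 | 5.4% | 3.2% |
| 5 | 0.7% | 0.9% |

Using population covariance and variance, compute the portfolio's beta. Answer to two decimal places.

r̄p = 2.2000%,  r̄m = 1.2400%
Cov = Σ(rp − r̄p)(rm − r̄m) / 5 = 4.1200
Var(rm) = Σ(rm − r̄m)² / 5 = 2.3704
β = Cov / Var = 4.1200 / 2.3704 = 1.7381

1.74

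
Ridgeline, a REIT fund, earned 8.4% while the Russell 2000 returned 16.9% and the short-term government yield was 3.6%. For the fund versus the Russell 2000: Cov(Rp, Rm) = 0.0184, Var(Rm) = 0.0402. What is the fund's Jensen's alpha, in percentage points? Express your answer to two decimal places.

β = Cov / Var = 0.0184 / 0.0402 = 0.4577
E[R] = Rf + β(Rm − Rf) = 3.6% + 0.4577 × (16.9% − 3.6%) = 9.6874%
α = Rp − E[R] = 8.4% − 9.6874% = -1.2874

-1.29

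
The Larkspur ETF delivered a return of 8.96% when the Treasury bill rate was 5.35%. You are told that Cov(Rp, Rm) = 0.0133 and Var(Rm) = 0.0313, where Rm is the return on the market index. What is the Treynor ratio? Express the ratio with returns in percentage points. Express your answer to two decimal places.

8.50

β = Cov / Var = 0.0133 / 0.0313 = 0.4249
Treynor = (Rp − Rf) / β = (8.96% − 5.35%) / 0.4249 = 3.61 / 0.4249 = 8.4961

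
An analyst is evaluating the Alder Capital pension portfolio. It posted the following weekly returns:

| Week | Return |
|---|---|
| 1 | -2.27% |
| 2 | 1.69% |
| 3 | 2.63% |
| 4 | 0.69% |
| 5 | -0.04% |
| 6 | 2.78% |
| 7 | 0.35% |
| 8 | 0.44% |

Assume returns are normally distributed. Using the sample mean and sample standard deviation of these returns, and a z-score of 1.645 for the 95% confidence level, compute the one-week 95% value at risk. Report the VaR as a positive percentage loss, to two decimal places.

1.89

μ = (-2.27 + 1.69 + 2.63 + 0.69 − 0.04 + 2.78 + 0.35 + 0.44) / 8 = 6.270 / 8 = 0.7838%
Sample σ = √[Σ(r − μ)² / 7] = √[18.5340 / 7] = √2.6477 = 1.6272%
VaR = −(μ − z·σ) = −(0.7838 − 1.645 × 1.6272) = −(-1.8929) = 1.8929%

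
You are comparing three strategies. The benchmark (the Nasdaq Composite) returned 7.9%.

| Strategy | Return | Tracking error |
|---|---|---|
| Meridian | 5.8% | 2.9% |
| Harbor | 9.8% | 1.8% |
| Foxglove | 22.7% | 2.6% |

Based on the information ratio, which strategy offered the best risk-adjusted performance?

Foxglove

Meridian: IR = (5.8% − 7.9%) / 2.9% = -0.724
Harbor: IR = (9.8% − 7.9%) / 1.8% = 1.056
Foxglove: IR = (22.7% − 7.9%) / 2.6% = 5.692
Highest: Foxglove (5.692).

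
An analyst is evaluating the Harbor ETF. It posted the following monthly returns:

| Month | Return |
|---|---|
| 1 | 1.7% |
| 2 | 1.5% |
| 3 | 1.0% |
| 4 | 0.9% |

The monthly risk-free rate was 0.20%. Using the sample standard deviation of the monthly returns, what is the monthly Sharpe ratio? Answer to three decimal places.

2.783

r̄ = (1.7 + 1.5 + 1 + 0.9) / 4 = 5.10 / 4 = 1.2750%
Σ(r − r̄)² = (1.7 − 1.2750)² + (1.5 − 1.2750)² + … = 0.4475
sample σ = √(0.4475 / 3) = √0.1492 = 0.3863%
Sharpe = (r̄ − rf) / σ = (1.2750 − 0.2) / 0.3863 = 1.0750 / 0.3863 = 2.7828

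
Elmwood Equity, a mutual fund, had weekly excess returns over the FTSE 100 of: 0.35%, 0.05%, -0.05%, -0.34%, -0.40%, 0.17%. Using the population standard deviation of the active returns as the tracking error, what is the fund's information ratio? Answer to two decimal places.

Mean return r̄ = -0.220 / 6 = -0.0367%
Σ(r − r̄)² = 0.4239; population σ = √(0.4239/6) = 0.2658%
IR = r̄ / tracking error = -0.0367 / 0.2658 = -0.1381

-0.14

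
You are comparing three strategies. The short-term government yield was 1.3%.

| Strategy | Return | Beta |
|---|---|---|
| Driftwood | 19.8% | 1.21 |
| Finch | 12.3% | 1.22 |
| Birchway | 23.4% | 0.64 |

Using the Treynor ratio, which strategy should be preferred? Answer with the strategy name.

Birchway

Driftwood: Treynor = (19.8% − 1.3%) / 1.21 = 15.289
Finch: Treynor = (12.3% − 1.3%) / 1.22 = 9.016
Birchway: Treynor = (23.4% − 1.3%) / 0.64 = 34.531
Highest: Birchway (34.531).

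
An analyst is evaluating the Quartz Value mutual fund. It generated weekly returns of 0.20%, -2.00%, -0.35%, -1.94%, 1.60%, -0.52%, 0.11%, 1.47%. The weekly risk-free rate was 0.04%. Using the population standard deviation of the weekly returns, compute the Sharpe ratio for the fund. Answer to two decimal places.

r̄ = (0.2 − 2 − 0.35 − 1.94 + 1.6 − 0.52 + 0.11 + 1.47) / 8 = -1.430 / 8 = -0.1788%
Population σ = √[Σ(r − r̄)² / 8] = √[12.6739 / 8] = √1.5842 = 1.2587%
Sharpe = (r̄ − rf) / σ = (-0.1788 − 0.04) / 1.2587 = -0.2188 / 1.2587 = -0.1738

-0.17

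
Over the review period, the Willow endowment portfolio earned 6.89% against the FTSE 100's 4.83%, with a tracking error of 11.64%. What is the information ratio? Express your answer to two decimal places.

IR = (Rp − Rb) / TE = (6.89% − 4.83%) / 11.64% = 2.06% / 11.64% = 0.1770

0.18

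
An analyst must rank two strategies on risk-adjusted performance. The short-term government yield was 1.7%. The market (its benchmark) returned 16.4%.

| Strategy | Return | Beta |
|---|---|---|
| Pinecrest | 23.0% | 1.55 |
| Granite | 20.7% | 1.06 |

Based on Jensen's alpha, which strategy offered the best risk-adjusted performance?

Granite

Pinecrest: α = 23.0% − [1.7% + 1.55 × (16.4% − 1.7%)] = -1.485
Granite: α = 20.7% − [1.7% + 1.06 × (16.4% − 1.7%)] = 3.418
Highest: Granite (3.418).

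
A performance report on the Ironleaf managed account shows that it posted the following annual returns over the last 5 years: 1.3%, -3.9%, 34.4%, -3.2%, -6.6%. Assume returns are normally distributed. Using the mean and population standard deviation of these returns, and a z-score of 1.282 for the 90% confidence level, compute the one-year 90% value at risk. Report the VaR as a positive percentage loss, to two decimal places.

r̄ = (1.3 − 3.9 + 34.4 − 3.2 − 6.6) / 5 = 4.4000%
Population σ = √[Σ(r − r̄)² / 5] = √[1157.2600 / 5] = √231.4520 = 15.2135%
VaR = −(r̄ − z·σ) = −(4.4000 − 1.282 × 15.2135) = −(-15.1037) = 15.1037%

15.10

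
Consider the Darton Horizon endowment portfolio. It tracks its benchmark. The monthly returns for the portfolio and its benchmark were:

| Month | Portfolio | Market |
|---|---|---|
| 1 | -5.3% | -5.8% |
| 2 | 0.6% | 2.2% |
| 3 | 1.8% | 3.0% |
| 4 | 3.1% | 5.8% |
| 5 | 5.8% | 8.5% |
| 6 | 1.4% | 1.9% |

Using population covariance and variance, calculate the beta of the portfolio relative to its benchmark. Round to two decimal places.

r̄p = 1.2333%,  r̄m = 2.6000%
Cov = Σ(rp − r̄p)(rm − r̄m) / 6 = 14.6933
Var(rm) = Σ(rm − r̄m)² / 6 = 19.4033
β = Cov / Var = 14.6933 / 19.4033 = 0.7573

0.76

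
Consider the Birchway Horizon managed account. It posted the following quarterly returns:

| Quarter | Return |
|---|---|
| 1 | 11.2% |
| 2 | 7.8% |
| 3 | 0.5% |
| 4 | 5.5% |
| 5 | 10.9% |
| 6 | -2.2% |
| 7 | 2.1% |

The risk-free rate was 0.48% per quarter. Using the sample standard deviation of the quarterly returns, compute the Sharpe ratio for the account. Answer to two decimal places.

r̄ = (11.2 + 7.8 + 0.5 + 5.5 + 10.9 − 2.2 + 2.1) / 7 = 5.1143%
Σ(r − r̄)² = (11.2 − 5.1143)² + (7.8 − 5.1143)² + (0.5 − 5.1143)² + … = 161.7486
sample σ = √(161.7486 / 6) = √26.9581 = 5.1921%
Sharpe = (r̄ − rf) / σ = (5.1143 − 0.48) / 5.1921 = 4.6343 / 5.1921 = 0.8926

0.89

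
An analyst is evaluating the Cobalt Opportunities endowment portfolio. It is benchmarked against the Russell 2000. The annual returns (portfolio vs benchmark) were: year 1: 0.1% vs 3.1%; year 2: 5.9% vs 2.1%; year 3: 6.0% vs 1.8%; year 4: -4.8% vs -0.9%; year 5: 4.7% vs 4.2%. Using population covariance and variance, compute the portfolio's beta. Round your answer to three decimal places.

1.590

r̄p = 2.3800%,  r̄m = 2.0600%
Cov = Σ(rp − r̄p)(rm − r̄m) / 5 = 4.6092
Var(rm) = Σ(rm − r̄m)² / 5 = 2.8984
β = Cov / Var = 4.6092 / 2.8984 = 1.5903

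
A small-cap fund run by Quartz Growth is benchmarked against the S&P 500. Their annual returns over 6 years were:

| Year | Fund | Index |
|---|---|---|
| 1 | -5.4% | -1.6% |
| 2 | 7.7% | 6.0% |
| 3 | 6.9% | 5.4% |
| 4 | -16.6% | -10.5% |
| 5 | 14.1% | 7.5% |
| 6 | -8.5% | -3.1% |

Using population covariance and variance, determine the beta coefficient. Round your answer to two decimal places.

r̄p = -0.3000%,  r̄m = 0.6167%
Cov = Σ(rp − r̄p)(rm − r̄m) / 6 = 66.6017
Var(rm) = Σ(rm − r̄m)² / 6 = 40.2581
β = Cov / Var = 66.6017 / 40.2581 = 1.6544

1.65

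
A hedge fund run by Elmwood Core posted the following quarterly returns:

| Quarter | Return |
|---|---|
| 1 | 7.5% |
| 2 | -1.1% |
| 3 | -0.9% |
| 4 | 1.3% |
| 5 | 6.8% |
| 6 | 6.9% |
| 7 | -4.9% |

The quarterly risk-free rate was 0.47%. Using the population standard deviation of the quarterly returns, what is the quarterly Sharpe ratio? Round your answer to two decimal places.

0.39

r̄ = (7.5 − 1.1 − 0.9 + 1.3 + 6.8 + 6.9 − 4.9) / 7 = 15.60 / 7 = 2.2286%
Population std dev = √[143.0543 / 7] = 4.5207%
Sharpe = (r̄ − rf) / σ = (2.2286 − 0.47) / 4.5207 = 1.7586 / 4.5207 = 0.3890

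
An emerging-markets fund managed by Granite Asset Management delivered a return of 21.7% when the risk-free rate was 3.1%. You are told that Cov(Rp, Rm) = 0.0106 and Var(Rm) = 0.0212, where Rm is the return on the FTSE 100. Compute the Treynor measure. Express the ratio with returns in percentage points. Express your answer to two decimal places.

37.20

β = Cov / Var = 0.0106 / 0.0212 = 0.5000
Treynor = (Rp − Rf) / β = (21.7% − 3.1%) / 0.5000 = 18.60 / 0.5000 = 37.2000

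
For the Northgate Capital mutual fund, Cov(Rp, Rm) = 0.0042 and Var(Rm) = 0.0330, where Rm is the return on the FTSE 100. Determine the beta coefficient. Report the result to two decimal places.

0.13

β = Cov(Rp, Rm) / Var(Rm) = 0.0042 / 0.0330 = 0.1273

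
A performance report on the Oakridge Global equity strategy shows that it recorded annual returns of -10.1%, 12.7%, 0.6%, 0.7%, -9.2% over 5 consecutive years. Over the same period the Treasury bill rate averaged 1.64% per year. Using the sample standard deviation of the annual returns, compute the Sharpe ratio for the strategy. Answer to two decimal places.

-0.29

Mean return r̄ = -5.30 / 5 = -1.0600%
Σ(r − r̄)² = (-10.1 − (-1.0600))² + (12.7 − (-1.0600))² + … = 343.1720
sample σ = √(343.1720 / 4) = √85.7930 = 9.2625%
Sharpe = (r̄ − rf) / σ = (-1.0600 − 1.64) / 9.2625 = -2.7000 / 9.2625 = -0.2915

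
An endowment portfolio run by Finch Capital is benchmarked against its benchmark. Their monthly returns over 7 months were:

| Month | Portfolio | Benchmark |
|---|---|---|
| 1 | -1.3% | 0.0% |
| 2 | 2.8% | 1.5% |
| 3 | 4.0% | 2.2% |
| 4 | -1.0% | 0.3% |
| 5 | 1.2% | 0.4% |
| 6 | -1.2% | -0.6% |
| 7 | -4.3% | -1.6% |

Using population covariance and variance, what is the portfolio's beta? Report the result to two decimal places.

r̄p = 0.0286%,  r̄m = 0.3143%
Cov = Σ(rp − r̄p)(rm − r̄m) / 7 = 2.9596
Var(rm) = Σ(rm − r̄m)² / 7 = 1.3669
β = Cov / Var = 2.9596 / 1.3669 = 2.1652

2.17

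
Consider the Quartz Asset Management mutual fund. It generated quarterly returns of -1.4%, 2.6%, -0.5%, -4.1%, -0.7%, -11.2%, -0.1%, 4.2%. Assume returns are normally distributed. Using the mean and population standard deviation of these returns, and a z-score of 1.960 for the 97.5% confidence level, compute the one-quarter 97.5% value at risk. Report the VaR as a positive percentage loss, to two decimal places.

9.99

r̄ = (-1.4 + 2.6 − 0.5 − 4.1 − 0.7 − 11.2 − 0.1 + 4.2) / 8 = -11.20 / 8 = -1.4000%
Σ(r − r̄)² = (-1.4 − (-1.4000))² + (2.6 − (-1.4000))² + (-0.5 − (-1.4000))² + … = 153.6800
σ = √[153.6800 / 8] = 4.3829%
VaR = −(r̄ − z·σ) = −(-1.4000 − 1.960 × 4.3829) = −(-9.9905) = 9.9905%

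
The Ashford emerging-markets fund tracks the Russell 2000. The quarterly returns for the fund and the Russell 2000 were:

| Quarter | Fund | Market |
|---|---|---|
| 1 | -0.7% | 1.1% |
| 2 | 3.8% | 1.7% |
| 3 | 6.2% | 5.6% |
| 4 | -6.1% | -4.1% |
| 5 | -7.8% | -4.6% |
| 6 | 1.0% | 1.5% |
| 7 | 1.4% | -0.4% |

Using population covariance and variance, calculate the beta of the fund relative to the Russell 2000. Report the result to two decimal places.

1.35

r̄p = -0.3143%,  r̄m = 0.1143%
Cov = Σ(rp − r̄p)(rm − r̄m) / 7 = 14.6416
Var(rm) = Σ(rm − r̄m)² / 7 = 10.8212
β = Cov / Var = 14.6416 / 10.8212 = 1.3530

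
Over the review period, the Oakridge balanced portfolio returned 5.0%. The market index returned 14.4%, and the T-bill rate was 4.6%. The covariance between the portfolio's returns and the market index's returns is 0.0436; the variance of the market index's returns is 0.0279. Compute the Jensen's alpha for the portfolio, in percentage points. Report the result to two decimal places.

-14.91

β = Cov / Var = 0.0436 / 0.0279 = 1.5627
E[R] = Rf + β(Rm − Rf) = 4.6% + 1.5627 × (14.4% − 4.6%) = 19.9145%
α = Rp − E[R] = 5.0% − 19.9145% = -14.9145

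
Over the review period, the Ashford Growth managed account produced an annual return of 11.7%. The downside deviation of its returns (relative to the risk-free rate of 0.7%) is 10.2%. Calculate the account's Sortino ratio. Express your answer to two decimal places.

1.08

Sortino = (Rp − Rf) / σd = (11.7% − 0.7%) / 10.2% = 11.00% / 10.2% = 1.0784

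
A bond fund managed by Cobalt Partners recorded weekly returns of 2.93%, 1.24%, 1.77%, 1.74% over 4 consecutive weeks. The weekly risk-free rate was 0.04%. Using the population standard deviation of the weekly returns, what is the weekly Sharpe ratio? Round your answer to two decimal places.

r̄ = (2.93 + 1.24 + 1.77 + 1.74) / 4 = 1.9200%
Population σ = √[Σ(r − r̄)² / 4] = √[1.5374 / 4] = √0.3844 = 0.6200%
Sharpe = (r̄ − rf) / σ = (1.9200 − 0.04) / 0.6200 = 1.8800 / 0.6200 = 3.0323

3.03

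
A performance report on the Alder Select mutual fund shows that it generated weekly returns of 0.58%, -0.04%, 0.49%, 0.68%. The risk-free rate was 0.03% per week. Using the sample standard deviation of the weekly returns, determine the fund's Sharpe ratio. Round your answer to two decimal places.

r̄ = (0.58 − 0.04 + 0.49 + 0.68) / 4 = 1.710 / 4 = 0.4275%
Σ(r − r̄)² = (0.58 − 0.4275)² + (-0.04 − 0.4275)² + (0.49 − 0.4275)² + … = 0.3095
sample σ = √(0.3095 / 3) = √0.1032 = 0.3212%
Sharpe = (r̄ − rf) / σ = (0.4275 − 0.03) / 0.3212 = 0.3975 / 0.3212 = 1.2375

1.24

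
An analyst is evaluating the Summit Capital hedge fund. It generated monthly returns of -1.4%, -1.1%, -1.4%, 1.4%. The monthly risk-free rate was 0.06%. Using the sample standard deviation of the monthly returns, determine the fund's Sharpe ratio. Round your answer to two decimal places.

-0.50

Mean return r̄ = -2.50 / 4 = -0.6250%
Σ(r − r̄)² = (-1.4 − (-0.6250))² + (-1.1 − (-0.6250))² + … = 5.5275
σ = √[5.5275 / 3] = 1.3574%
Sharpe = (r̄ − rf) / σ = (-0.6250 − 0.06) / 1.3574 = -0.6850 / 1.3574 = -0.5046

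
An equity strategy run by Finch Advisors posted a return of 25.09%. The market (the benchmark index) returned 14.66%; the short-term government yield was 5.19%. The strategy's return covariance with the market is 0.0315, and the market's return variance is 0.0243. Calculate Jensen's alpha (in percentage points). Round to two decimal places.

β = Cov / Var = 0.0315 / 0.0243 = 1.2963
E[R] = Rf + β(Rm − Rf) = 5.19% + 1.2963 × (14.66% − 5.19%) = 17.4660%
α = Rp − E[R] = 25.09% − 17.4660% = 7.6240

7.62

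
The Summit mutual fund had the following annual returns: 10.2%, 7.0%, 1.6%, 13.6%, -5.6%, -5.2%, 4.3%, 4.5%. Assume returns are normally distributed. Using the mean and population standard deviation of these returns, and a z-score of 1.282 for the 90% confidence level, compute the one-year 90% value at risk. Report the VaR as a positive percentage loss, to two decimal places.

4.34

r̄ = (10.2 + 7 + 1.6 + 13.6 − 5.6 − 5.2 + 4.3 + 4.5) / 8 = 3.8000%
Population std dev = √[322.1800 / 8] = 6.3461%
VaR = −(r̄ − z·σ) = −(3.8000 − 1.282 × 6.3461) = −(-4.3357) = 4.3357%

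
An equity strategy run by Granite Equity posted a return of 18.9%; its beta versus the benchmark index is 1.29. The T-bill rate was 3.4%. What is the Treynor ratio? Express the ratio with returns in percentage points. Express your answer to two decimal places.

12.02

Treynor = (Rp − Rf) / β = (18.9% − 3.4%) / 1.29 = 15.50 / 1.29 = 12.0155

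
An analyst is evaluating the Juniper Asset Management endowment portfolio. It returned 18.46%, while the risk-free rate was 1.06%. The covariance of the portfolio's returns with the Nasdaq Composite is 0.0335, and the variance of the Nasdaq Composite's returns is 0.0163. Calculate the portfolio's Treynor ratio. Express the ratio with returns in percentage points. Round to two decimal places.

8.47

β = Cov / Var = 0.0335 / 0.0163 = 2.0552
Treynor = (Rp − Rf) / β = (18.46% − 1.06%) / 2.0552 = 17.40 / 2.0552 = 8.4663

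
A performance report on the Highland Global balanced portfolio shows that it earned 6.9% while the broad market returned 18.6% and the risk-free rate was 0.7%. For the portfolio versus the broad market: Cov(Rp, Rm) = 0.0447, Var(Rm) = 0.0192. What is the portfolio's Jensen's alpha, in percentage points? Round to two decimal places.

-35.47

β = Cov / Var = 0.0447 / 0.0192 = 2.3281
E[R] = Rf + β(Rm − Rf) = 0.7% + 2.3281 × (18.6% − 0.7%) = 42.3730%
α = Rp − E[R] = 6.9% − 42.3730% = -35.4730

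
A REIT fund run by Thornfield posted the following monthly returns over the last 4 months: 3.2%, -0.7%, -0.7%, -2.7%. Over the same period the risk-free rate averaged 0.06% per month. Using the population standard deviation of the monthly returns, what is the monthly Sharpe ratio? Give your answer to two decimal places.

-0.13

Mean return r̄ = -0.90 / 4 = -0.2250%
Σ(r − r̄)² = (3.2 − (-0.2250))² + (-0.7 − (-0.2250))² + … = 18.3075
population σ = √(18.3075 / 4) = √4.5769 = 2.1394%
Sharpe = (r̄ − rf) / σ = (-0.2250 − 0.06) / 2.1394 = -0.2850 / 2.1394 = -0.1332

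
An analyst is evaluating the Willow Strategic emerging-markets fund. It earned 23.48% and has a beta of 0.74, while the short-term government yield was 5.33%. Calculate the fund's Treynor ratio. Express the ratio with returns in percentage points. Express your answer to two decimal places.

Treynor = (Rp − Rf) / β = (23.48% − 5.33%) / 0.74 = 18.15 / 0.74 = 24.5270

24.53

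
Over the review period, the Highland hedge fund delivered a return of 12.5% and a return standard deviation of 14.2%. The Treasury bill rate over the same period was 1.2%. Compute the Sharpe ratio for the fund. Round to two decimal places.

0.80

Sharpe = (Rp − Rf) / σp = (12.5% − 1.2%) / 14.2% = 11.30% / 14.2% = 0.7958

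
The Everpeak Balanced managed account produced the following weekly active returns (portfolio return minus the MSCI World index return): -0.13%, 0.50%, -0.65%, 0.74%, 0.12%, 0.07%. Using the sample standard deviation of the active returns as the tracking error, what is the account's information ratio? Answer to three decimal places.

0.222

Mean return μ = 0.650 / 6 = 0.1083%
Σ(r − μ)² = (-0.13 − 0.1083)² + (0.5 − 0.1083)² + … = 1.1859
sample σ = √(1.1859 / 5) = √0.2372 = 0.4870%
IR = μ / tracking error = 0.1083 / 0.4870 = 0.2224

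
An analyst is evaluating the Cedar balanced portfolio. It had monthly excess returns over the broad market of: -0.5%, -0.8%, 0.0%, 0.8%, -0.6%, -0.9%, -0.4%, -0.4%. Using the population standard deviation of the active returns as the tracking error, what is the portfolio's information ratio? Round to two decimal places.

r̄ = (-0.5 − 0.8 + 0 + 0.8 − 0.6 − 0.9 − 0.4 − 0.4) / 8 = -2.80 / 8 = -0.3500%
Σ(r − r̄)² = 2.0400; population σ = √(2.0400/8) = 0.5050%
IR = r̄ / tracking error = -0.3500 / 0.5050 = -0.6931

-0.69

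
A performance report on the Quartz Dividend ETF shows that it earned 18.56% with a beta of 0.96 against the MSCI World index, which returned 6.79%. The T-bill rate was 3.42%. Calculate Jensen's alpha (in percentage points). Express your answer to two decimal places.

CAPM expected return = Rf + β(Rm − Rf) = 3.42% + 0.96 × (6.79% − 3.42%) = 3.42 + 0.96 × 3.37 = 6.6552%
Jensen's α = Rp − E[R] = 18.56% − 6.6552% = 11.9048

11.90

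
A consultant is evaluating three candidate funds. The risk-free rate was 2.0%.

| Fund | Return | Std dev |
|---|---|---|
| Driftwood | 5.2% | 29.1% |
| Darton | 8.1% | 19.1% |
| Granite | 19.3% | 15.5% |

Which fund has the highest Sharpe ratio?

Driftwood: Sharpe ratio = (5.2% − 2.0%) / 29.1% = 0.110
Darton: Sharpe ratio = (8.1% − 2.0%) / 19.1% = 0.319
Granite: Sharpe ratio = (19.3% − 2.0%) / 15.5% = 1.116
Highest: Granite (1.116).

Granite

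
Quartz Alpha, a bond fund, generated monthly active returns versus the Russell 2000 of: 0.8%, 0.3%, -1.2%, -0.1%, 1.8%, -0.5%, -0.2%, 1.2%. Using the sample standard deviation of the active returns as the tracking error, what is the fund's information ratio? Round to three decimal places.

μ = (0.8 + 0.3 − 1.2 − 0.1 + 1.8 − 0.5 − 0.2 + 1.2) / 8 = 0.2625%
Σ(r − μ)² = 6.5988; sample σ = √(6.5988/7) = 0.9709%
IR = μ / tracking error = 0.2625 / 0.9709 = 0.2704

0.270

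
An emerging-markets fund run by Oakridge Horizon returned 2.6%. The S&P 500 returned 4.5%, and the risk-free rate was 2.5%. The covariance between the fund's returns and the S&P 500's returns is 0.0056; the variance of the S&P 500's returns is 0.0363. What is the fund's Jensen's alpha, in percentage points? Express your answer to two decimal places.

β = Cov / Var = 0.0056 / 0.0363 = 0.1543
E[R] = Rf + β(Rm − Rf) = 2.5% + 0.1543 × (4.5% − 2.5%) = 2.8086%
α = Rp − E[R] = 2.6% − 2.8086% = -0.2086

-0.21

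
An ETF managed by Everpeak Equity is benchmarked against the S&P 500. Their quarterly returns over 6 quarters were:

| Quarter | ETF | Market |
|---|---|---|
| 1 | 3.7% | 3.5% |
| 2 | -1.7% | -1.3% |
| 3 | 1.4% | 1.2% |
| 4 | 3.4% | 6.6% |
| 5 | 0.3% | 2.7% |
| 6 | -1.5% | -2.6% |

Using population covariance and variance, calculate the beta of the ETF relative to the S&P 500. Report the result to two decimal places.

0.62

r̄p = 0.9333%,  r̄m = 1.6833%
Cov = Σ(rp − r̄p)(rm − r̄m) / 6 = 5.7606
Var(rm) = Σ(rm − r̄m)² / 6 = 9.3314
β = Cov / Var = 5.7606 / 9.3314 = 0.6173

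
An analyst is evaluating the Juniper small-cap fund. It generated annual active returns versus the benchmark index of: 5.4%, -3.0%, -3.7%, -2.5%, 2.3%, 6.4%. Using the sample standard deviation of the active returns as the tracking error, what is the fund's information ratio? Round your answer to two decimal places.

0.18

μ = (5.4 − 3 − 3.7 − 2.5 + 2.3 + 6.4) / 6 = 0.8167%
Sample σ = √[Σ(r − μ)² / 5] = √[100.3483 / 5] = √20.0697 = 4.4799%
IR = μ / tracking error = 0.8167 / 4.4799 = 0.1823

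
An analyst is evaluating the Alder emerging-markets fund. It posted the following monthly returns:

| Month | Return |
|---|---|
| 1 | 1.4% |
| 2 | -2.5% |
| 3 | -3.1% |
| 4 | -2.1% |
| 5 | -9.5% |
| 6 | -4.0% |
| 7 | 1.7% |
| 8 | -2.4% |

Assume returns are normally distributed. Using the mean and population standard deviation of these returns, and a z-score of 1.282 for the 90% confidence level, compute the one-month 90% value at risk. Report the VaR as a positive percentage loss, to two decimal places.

r̄ = (1.4 − 2.5 − 3.1 − 2.1 − 9.5 − 4 + 1.7 − 2.4) / 8 = -2.5625%
Population σ = √[Σ(r − r̄)² / 8] = √[84.5988 / 8] = √10.5749 = 3.2519%
VaR = −(r̄ − z·σ) = −(-2.5625 − 1.282 × 3.2519) = −(-6.7314) = 6.7314%

6.73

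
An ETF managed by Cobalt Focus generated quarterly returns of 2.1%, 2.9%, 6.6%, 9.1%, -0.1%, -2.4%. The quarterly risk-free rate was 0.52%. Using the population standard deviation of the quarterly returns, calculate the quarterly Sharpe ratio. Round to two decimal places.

0.65

μ = (2.1 + 2.9 + 6.6 + 9.1 − 0.1 − 2.4) / 6 = 3.0333%
Σ(r − μ)² = (2.1 − 3.0333)² + (2.9 − 3.0333)² + (6.6 − 3.0333)² + … = 89.7533
σ = √[89.7533 / 6] = 3.8677%
Sharpe = (μ − rf) / σ = (3.0333 − 0.52) / 3.8677 = 2.5133 / 3.8677 = 0.6498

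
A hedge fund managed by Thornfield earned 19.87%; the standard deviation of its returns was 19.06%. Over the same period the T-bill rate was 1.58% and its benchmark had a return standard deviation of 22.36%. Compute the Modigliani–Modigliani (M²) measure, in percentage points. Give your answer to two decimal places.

Sharpe = (Rp − Rf) / σp = (19.87% − 1.58%) / 19.06% = 0.9596
M² = Rf + Sharpe × σm = 1.58% + 0.9596 × 22.36% = 23.0367%

23.04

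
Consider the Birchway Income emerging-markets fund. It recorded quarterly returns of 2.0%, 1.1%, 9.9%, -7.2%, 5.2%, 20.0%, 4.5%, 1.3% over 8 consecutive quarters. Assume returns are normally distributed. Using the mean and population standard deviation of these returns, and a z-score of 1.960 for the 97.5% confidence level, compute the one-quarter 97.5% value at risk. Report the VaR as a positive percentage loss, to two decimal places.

Mean return r̄ = 36.80 / 8 = 4.6000%
Σ(r − r̄)² = (2 − 4.6000)² + (1.1 − 4.6000)² + … = 434.7600
population σ = √(434.7600 / 8) = √54.3450 = 7.3719%
VaR = −(r̄ − z·σ) = −(4.6000 − 1.960 × 7.3719) = −(-9.8489) = 9.8489%

9.85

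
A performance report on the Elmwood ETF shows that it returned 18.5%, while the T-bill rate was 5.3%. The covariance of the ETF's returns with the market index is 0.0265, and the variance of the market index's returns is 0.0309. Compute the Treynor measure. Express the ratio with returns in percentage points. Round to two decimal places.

15.39

β = Cov / Var = 0.0265 / 0.0309 = 0.8576
Treynor = (Rp − Rf) / β = (18.5% − 5.3%) / 0.8576 = 13.20 / 0.8576 = 15.3918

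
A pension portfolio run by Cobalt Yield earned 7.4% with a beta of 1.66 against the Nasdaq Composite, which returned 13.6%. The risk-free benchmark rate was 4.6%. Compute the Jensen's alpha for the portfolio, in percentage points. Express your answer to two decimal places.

-12.14

CAPM expected return = Rf + β(Rm − Rf) = 4.6% + 1.66 × (13.6% − 4.6%) = 4.6 + 1.66 × 9.00 = 19.5400%
Jensen's α = Rp − E[R] = 7.4% − 19.5400% = -12.1400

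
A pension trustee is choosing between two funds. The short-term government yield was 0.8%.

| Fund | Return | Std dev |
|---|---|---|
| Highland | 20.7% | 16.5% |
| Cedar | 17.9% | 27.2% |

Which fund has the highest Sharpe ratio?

Highland

Highland: Sharpe ratio = (20.7% − 0.8%) / 16.5% = 1.206
Cedar: Sharpe ratio = (17.9% − 0.8%) / 27.2% = 0.629
Highest: Highland (1.206).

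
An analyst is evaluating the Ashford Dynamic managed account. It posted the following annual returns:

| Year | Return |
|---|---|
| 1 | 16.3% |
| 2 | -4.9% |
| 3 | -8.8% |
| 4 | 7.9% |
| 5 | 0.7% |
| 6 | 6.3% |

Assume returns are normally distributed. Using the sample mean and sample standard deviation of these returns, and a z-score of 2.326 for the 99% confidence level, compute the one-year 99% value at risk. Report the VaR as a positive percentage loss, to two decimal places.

Mean return r̄ = 17.50 / 6 = 2.9167%
Σ(r − r̄)² = (16.3 − 2.9167)² + (-4.9 − 2.9167)² + (-8.8 − 2.9167)² + … = 418.6883
sample σ = √(418.6883 / 5) = √83.7377 = 9.1508%
VaR = −(r̄ − z·σ) = −(2.9167 − 2.326 × 9.1508) = −(-18.3681) = 18.3681%

18.37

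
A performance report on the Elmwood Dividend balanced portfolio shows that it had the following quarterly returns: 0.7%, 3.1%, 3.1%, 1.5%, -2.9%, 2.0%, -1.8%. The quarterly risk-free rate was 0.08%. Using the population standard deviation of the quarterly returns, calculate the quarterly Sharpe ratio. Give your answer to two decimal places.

Mean return r̄ = 5.70 / 7 = 0.8143%
Σ(r − r̄)² = (0.7 − 0.8143)² + (3.1 − 0.8143)² + (3.1 − 0.8143)² + … = 32.9686
population σ = √(32.9686 / 7) = √4.7098 = 2.1702%
Sharpe = (r̄ − rf) / σ = (0.8143 − 0.08) / 2.1702 = 0.7343 / 2.1702 = 0.3384

0.34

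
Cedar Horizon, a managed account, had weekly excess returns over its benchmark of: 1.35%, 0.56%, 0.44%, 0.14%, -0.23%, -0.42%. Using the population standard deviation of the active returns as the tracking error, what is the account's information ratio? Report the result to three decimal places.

Mean return μ = 1.840 / 6 = 0.3067%
Σ(r − μ)² = 2.0143; population σ = √(2.0143/6) = 0.5794%
IR = μ / tracking error = 0.3067 / 0.5794 = 0.5293

0.529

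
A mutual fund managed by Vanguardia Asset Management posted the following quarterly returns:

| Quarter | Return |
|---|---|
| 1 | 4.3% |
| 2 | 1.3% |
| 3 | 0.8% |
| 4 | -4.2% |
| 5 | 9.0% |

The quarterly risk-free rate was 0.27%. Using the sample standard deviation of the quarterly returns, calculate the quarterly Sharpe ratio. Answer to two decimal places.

0.41

μ = (4.3 + 1.3 + 0.8 − 4.2 + 9) / 5 = 11.20 / 5 = 2.2400%
Sample σ = √[Σ(r − μ)² / 4] = √[94.3720 / 4] = √23.5930 = 4.8573%
Sharpe = (μ − rf) / σ = (2.2400 − 0.27) / 4.8573 = 1.9700 / 4.8573 = 0.4056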